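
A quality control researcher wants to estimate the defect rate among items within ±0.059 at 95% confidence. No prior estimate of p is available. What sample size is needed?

Conservative approach: use p = 0.5 (maximizes p(1-p) = 0.25). n = z²(0.25)/E² = 1.96²×0.25/0.059² = 275.9 → n = 276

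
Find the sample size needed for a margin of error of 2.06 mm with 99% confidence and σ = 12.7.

n = (z*σ/E)² = (2.576×12.7/2.06)² = 252.2 → n = 253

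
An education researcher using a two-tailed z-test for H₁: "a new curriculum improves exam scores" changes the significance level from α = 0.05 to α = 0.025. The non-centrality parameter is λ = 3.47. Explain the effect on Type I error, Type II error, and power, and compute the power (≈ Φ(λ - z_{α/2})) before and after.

Decreasing α from 0.05 to 0.025:
• Type I error rate decreases (α is the Type I rate by definition).
• Critical value moves from z_{α/2} = 1.96 to 2.241, so power = Φ(λ - z_{α/2}) goes from Φ(3.47 - 1.96) = 0.934 to Φ(3.47 - 2.241) = 0.89.
• Type II error rate β = 1 - power therefore increases (0.066 → 0.11).
Appropriate when false positives are costly — here, adopting a curriculum that gives no real benefit — disruption for nothing.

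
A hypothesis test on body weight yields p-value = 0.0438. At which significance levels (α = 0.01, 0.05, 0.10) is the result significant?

p = 0.0438. Significant at: α = 0.05, 0.1.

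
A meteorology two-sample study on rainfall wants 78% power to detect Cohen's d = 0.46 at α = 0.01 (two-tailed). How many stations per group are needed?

z_{α/2} = 2.576, z_β = Φ⁻¹(0.78) = 0.772. For small effect (d = 0.46): n per group = 2(z_{α/2} + z_β)²/d² = 2(2.576 + 0.772)²/0.46² = 105.9 → 106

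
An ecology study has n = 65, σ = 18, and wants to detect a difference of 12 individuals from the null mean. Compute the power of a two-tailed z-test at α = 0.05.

SE = σ/√n = 18/√65 = 2.233. Non-centrality λ = d/SE = 12/2.233 = 5.375. Power ≈ Φ(λ - z_{α/2}) = Φ(5.375 - 1.96) = Φ(3.415) = 1.0.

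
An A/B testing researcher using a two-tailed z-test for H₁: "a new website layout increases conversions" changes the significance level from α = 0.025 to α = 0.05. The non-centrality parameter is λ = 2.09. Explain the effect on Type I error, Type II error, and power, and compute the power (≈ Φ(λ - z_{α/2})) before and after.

Increasing α from 0.025 to 0.05:
• Type I error rate increases (α is the Type I rate by definition).
• Critical value moves from z_{α/2} = 2.241 to 1.96, so power = Φ(λ - z_{α/2}) goes from Φ(2.09 - 2.241) = 0.44 to Φ(2.09 - 1.96) = 0.552.
• Type II error rate β = 1 - power therefore decreases (0.56 → 0.448).
Appropriate when false negatives are costly — here, discarding a layout that would have improved conversions — lost revenue.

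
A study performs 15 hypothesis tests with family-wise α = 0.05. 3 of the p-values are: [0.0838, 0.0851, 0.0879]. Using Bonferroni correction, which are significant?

Bonferroni α = 0.05/15 = 0.00333. None of the given p-values are significant.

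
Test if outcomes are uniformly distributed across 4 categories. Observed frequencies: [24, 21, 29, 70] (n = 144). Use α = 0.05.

Expected = 36 each. χ² = Σ(O-E)²/E = 43.722. df = 3, critical value = 7.815. Reject H₀.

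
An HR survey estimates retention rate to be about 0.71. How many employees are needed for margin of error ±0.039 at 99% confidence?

n = z²p(1-p)/E² = 2.576²×0.71×0.29/0.039² = 898.3 → n = 899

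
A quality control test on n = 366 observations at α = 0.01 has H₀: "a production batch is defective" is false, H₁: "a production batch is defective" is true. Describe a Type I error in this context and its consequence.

Type I error: rejecting H₀ when it is true — concluding that a production batch is defective when in fact it is not. Consequence: scrapping a good batch — wasted material and cost for no reason.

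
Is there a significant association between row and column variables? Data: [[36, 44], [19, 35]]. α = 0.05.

χ² = 1.283. df = 1, critical = 3.841. Fail to reject H₀. No evidence of dependence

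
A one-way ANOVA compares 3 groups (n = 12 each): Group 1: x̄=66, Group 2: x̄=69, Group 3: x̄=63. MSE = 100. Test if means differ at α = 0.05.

Grand mean = 66.0. SS_between = 216.0, MS_between = 108.0. F = 1.08, F_crit ≈ 3.285. Fail to reject H₀.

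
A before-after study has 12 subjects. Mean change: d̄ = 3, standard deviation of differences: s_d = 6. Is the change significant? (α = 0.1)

t = d̄/(s_d/√n) = 3/(6/√12) = 1.732. df = 11, critical t = ±1.796. Fail to reject H₀.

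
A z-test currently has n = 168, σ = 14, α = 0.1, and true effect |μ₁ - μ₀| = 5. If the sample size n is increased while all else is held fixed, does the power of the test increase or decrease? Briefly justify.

Power increases: a larger n shrinks the standard error σ/√n, moving the sampling distribution under H₁ further from the critical value.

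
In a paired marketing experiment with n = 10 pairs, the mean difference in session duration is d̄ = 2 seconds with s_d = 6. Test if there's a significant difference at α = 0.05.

t = d̄/(s_d/√n) = 2/(6/√10) = 1.054. df = 9, critical t = ±2.262. Fail to reject H₀.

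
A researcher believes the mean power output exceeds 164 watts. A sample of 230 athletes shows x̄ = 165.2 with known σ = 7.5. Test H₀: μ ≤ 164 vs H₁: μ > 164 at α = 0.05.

z = 2.427. Critical value: 1.645. Reject H₀.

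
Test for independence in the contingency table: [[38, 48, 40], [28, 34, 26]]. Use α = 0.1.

χ² = 0.132. df = 2, critical = 4.605. Fail to reject H₀. No evidence of dependence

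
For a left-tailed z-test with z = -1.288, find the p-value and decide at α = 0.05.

p = P(Z < -1.288) = Φ(-1.288) ≈ 0.0989. Since p ≥ 0.05, fail to reject H₀ (not significant) at α = 0.05.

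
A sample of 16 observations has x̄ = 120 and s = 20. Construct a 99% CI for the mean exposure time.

CI = x̄ ± t*(s/√n) = 120 ± 2.947(20/√16) = (105.27, 134.74)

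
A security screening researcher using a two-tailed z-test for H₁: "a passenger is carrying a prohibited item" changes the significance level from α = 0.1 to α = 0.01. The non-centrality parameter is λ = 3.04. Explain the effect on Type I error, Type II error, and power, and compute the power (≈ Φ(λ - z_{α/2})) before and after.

Decreasing α from 0.1 to 0.01:
• Type I error rate decreases (α is the Type I rate by definition).
• Critical value moves from z_{α/2} = 1.645 to 2.576, so power = Φ(λ - z_{α/2}) goes from Φ(3.04 - 1.645) = 0.918 to Φ(3.04 - 2.576) = 0.679.
• Type II error rate β = 1 - power therefore increases (0.082 → 0.321).
Appropriate when false positives are costly — here, detaining an innocent passenger — delay and inconvenience.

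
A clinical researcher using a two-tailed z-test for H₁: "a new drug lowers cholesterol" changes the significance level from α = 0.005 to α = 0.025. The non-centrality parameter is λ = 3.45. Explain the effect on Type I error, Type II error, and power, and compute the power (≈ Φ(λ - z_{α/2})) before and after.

Increasing α from 0.005 to 0.025:
• Type I error rate increases (α is the Type I rate by definition).
• Critical value moves from z_{α/2} = 2.807 to 2.241, so power = Φ(λ - z_{α/2}) goes from Φ(3.45 - 2.807) = 0.74 to Φ(3.45 - 2.241) = 0.887.
• Type II error rate β = 1 - power therefore decreases (0.26 → 0.113).
Appropriate when false negatives are costly — here, shelving an effective drug — patients miss out on a treatment that would have helped.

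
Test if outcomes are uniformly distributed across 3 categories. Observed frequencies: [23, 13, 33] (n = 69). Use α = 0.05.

Expected = 23 each. χ² = Σ(O-E)²/E = 8.696. df = 2, critical value = 5.991. Reject H₀.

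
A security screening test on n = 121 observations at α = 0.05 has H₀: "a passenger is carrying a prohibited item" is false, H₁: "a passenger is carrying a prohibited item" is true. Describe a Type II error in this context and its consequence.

Type II error: failing to reject H₀ when it is false — concluding that a passenger is carrying a prohibited item is not supported when in fact it is. Consequence: letting a prohibited item through — security breach.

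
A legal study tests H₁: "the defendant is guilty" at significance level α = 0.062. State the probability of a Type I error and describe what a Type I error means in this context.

P(Type I error) = α = 0.062. A Type I error is rejecting H₀ when H₀ is actually true (false positive) — here, concluding that the defendant is guilty when in fact this is not the case. Consequence: convicting an innocent person.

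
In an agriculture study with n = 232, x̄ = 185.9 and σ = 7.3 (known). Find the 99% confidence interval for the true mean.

CI = x̄ ± z*(σ/√n) = 185.9 ± 2.576(7.3/√232) = 185.9 ± 1.23 = (184.67, 187.13)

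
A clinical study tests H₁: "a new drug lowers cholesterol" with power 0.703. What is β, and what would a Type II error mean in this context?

β = 1 - power = 1 - 0.703 = 0.297. A Type II error is failing to reject H₀ when H₀ is false (false negative) — here, failing to conclude that a new drug lowers cholesterol when in fact it is true. Consequence: shelving an effective drug — patients miss out on a treatment that would have helped.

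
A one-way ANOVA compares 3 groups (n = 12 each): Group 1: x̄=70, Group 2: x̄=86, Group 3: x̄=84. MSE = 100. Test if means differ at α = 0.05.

Grand mean = 80.0. SS_between = 1824.0, MS_between = 912.0. F = 9.12, F_crit ≈ 3.285. Reject H₀.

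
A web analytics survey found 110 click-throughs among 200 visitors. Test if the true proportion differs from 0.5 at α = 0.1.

p̂ = 0.55, p₀ = 0.5. z = (p̂ - p₀)/√(p₀(1-p₀)/n) = 1.414. Critical: ±1.645. Fail to reject H₀.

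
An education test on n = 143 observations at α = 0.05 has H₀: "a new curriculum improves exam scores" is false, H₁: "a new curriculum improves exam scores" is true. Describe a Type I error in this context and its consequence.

Type I error: rejecting H₀ when it is true — concluding that a new curriculum improves exam scores when in fact it is not. Consequence: adopting a curriculum that gives no real benefit — disruption for nothing.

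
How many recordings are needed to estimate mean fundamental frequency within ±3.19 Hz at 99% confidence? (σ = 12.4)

n = (z*σ/E)² = (2.576×12.4/3.19)² = 100.3 → n = 101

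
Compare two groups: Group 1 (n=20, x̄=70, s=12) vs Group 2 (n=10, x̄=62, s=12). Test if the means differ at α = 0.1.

Pooled sp = 12.0. t = 1.721, df = 28. Critical t = ±1.701. Reject H₀.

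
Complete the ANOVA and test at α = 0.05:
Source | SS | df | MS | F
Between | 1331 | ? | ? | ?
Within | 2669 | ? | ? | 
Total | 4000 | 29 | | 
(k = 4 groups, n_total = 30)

df_between = 3, df_within = 26. MS_between = 443.67, MS_within = 102.65. F = 4.322, F_crit ≈ 2.975. Reject H₀.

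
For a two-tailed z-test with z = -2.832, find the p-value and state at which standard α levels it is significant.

p = 2·P(Z > |-2.832|) = 2·(1 - Φ(2.832)) ≈ 0.0046. Significant at α = 0.1; Significant at α = 0.05; Significant at α = 0.01.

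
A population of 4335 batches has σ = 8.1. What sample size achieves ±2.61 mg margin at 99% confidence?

Without FPC: n₀ = (2.576×8.1/2.61)² = 63.912. With FPC: n = n₀N/(n₀+N-1) = 63.0 → n = 63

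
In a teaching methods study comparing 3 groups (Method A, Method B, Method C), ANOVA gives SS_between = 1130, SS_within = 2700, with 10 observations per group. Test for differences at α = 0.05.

df_between = 2, df_within = 27. F = MS_between/MS_within = 565.0/100.0 = 5.65. F_crit ≈ 3.354. Reject H₀. At least one mean differs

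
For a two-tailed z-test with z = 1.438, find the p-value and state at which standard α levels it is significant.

p = 2·P(Z > |1.438|) = 2·(1 - Φ(1.438)) ≈ 0.1504. Not significant at any standard level.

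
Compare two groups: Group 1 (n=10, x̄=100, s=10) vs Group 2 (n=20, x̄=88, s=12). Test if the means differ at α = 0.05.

Pooled sp = 11.4. t = 2.719, df = 28. Critical t = ±2.048. Reject H₀.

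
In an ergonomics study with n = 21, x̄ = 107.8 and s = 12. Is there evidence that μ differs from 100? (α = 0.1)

t = (x̄ - μ₀)/(s/√n) = (107.8 - 100)/(12/√21) = 2.979. df = 20, critical t = ±1.725. Reject H₀.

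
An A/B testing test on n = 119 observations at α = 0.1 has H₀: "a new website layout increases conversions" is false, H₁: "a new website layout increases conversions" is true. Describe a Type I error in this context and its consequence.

Type I error: rejecting H₀ when it is true — concluding that a new website layout increases conversions when in fact it is not. Consequence: rolling out a layout that doesn't actually help — wasted engineering effort.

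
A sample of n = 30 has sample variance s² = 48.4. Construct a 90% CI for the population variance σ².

df = 29. χ²_{0.05} = 42.557, χ²_{0.95} = 17.708. CI for σ² = ((n-1)s²/χ²_{α/2}, (n-1)s²/χ²_{1-α/2}) = (29·48.4/42.557, 29·48.4/17.708) = (32.98, 79.26)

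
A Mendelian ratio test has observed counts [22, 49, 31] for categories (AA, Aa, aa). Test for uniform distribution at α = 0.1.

Expected = 34 each. χ² = Σ(O-E)²/E = 11.118. df = 2, critical value = 4.605. Reject H₀.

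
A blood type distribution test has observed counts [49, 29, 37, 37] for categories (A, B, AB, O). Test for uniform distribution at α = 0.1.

Expected = 38 each. χ² = Σ(O-E)²/E = 5.368. df = 3, critical value = 6.251. Fail to reject H₀.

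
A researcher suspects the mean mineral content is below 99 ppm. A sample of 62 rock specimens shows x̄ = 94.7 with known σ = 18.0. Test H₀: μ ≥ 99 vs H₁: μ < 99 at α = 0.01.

z = -1.881. Critical value: -2.33. Fail to reject H₀.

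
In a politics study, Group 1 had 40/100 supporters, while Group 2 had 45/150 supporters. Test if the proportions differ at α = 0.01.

p̂₁ = 0.4, p̂₂ = 0.3, pooled p̂ = 0.34. z = 1.635. Critical: ±2.576. Fail to reject H₀.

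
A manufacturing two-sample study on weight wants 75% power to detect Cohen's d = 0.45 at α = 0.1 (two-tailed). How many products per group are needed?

z_{α/2} = 1.645, z_β = Φ⁻¹(0.75) = 0.674. For small effect (d = 0.45): n per group = 2(z_{α/2} + z_β)²/d² = 2(1.645 + 0.674)²/0.45² = 53.1 → 54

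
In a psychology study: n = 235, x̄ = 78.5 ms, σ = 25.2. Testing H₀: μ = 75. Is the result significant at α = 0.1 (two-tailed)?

z = (78.5 - 75)/(25.2/√235) = 2.129. Since |z| > 1.645, significant at α = 0.1.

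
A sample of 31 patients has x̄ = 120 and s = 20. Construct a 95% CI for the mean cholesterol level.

CI = x̄ ± t*(s/√n) = 120 ± 2.042(20/√31) = (112.66, 127.34)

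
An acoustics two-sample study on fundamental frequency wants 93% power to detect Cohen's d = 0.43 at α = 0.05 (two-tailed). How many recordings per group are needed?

z_{α/2} = 1.96, z_β = Φ⁻¹(0.93) = 1.476. For small effect (d = 0.43): n per group = 2(z_{α/2} + z_β)²/d² = 2(1.96 + 1.476)²/0.43² = 127.7 → 128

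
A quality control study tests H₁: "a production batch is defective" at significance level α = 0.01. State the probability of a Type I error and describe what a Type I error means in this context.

P(Type I error) = α = 0.01. A Type I error is rejecting H₀ when H₀ is actually true (false positive) — here, concluding that a production batch is defective when in fact this is not the case. Consequence: scrapping a good batch — wasted material and cost for no reason.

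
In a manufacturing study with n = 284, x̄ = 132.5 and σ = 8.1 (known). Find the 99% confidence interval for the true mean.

CI = x̄ ± z*(σ/√n) = 132.5 ± 2.576(8.1/√284) = 132.5 ± 1.24 = (131.26, 133.74)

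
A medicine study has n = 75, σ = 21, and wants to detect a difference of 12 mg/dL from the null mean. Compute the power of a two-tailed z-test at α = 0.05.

SE = σ/√n = 21/√75 = 2.425. Non-centrality λ = d/SE = 12/2.425 = 4.949. Power ≈ Φ(λ - z_{α/2}) = Φ(4.949 - 1.96) = Φ(2.989) = 0.999.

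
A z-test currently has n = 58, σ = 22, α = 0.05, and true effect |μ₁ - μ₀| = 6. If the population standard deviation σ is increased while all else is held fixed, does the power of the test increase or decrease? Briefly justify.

Power decreases: a larger σ inflates the standard error σ/√n, pulling the sampling distribution under H₁ back toward the critical value.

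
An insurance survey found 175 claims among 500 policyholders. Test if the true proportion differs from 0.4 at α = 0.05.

p̂ = 0.35, p₀ = 0.4. z = (p̂ - p₀)/√(p₀(1-p₀)/n) = -2.282. Critical: ±1.96. Reject H₀.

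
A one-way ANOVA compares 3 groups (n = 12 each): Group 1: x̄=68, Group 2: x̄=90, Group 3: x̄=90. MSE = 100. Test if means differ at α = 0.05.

Grand mean = 82.67. SS_between = 3872.0, MS_between = 1936.0. F = 19.36, F_crit ≈ 3.285. Reject H₀.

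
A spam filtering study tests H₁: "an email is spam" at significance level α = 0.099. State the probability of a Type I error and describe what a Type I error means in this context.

P(Type I error) = α = 0.099. A Type I error is rejecting H₀ when H₀ is actually true (false positive) — here, concluding that an email is spam when in fact this is not the case. Consequence: a legitimate email is sent to the spam folder and the user misses it.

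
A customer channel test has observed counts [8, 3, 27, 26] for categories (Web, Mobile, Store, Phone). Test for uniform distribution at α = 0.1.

Expected = 16 each. χ² = Σ(O-E)²/E = 28.375. df = 3, critical value = 6.251. Reject H₀.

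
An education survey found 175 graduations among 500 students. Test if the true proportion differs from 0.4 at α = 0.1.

p̂ = 0.35, p₀ = 0.4. z = (p̂ - p₀)/√(p₀(1-p₀)/n) = -2.282. Critical: ±1.645. Reject H₀.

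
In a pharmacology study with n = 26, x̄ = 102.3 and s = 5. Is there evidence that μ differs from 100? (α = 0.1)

t = (x̄ - μ₀)/(s/√n) = (102.3 - 100)/(5/√26) = 2.346. df = 25, critical t = ±1.708. Reject H₀.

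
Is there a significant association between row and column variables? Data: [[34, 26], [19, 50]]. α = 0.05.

χ² = 11.251. df = 1, critical = 3.841. Reject H₀. Variables are dependent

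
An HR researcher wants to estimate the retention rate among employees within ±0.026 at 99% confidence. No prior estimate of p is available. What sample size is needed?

Conservative approach: use p = 0.5 (maximizes p(1-p) = 0.25). n = z²(0.25)/E² = 2.576²×0.25/0.026² = 2454.1 → n = 2455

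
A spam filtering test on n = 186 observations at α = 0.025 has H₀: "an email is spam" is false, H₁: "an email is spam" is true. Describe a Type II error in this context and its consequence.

Type II error: failing to reject H₀ when it is false — concluding that an email is spam is not supported when in fact it is. Consequence: a spam email lands in the inbox.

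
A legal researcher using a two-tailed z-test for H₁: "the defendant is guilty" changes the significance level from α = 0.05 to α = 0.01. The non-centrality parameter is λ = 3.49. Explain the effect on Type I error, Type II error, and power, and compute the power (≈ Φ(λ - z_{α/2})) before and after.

Decreasing α from 0.05 to 0.01:
• Type I error rate decreases (α is the Type I rate by definition).
• Critical value moves from z_{α/2} = 1.96 to 2.576, so power = Φ(λ - z_{α/2}) goes from Φ(3.49 - 1.96) = 0.937 to Φ(3.49 - 2.576) = 0.82.
• Type II error rate β = 1 - power therefore increases (0.063 → 0.18).
Appropriate when false positives are costly — here, convicting an innocent person.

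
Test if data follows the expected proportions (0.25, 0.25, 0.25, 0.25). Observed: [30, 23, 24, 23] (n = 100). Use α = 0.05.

Expected: [25.0, 25.0, 25.0, 25.0]. χ² = 1.36. df = 3, critical = 7.815. Fail to reject H₀.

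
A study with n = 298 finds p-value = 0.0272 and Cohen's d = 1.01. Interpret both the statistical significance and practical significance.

Statistically significant (p = 0.0272 < 0.05). Cohen's d = 1.01 indicates a large effect size. Both statistical and practical significance should be considered.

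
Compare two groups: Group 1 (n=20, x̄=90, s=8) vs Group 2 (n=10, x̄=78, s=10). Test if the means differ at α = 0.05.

Pooled sp = 8.69. t = 3.564, df = 28. Critical t = ±2.048. Reject H₀.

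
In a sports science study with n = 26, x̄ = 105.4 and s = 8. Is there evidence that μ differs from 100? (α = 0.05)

t = (x̄ - μ₀)/(s/√n) = (105.4 - 100)/(8/√26) = 3.442. df = 25, critical t = ±2.06. Reject H₀.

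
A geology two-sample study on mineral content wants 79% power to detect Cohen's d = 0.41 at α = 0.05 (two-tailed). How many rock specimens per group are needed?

z_{α/2} = 1.96, z_β = Φ⁻¹(0.79) = 0.806. For small effect (d = 0.41): n per group = 2(z_{α/2} + z_β)²/d² = 2(1.96 + 0.806)²/0.41² = 91.03 → 92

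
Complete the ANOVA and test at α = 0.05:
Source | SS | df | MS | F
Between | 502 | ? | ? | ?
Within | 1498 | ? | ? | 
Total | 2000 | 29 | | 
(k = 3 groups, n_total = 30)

df_between = 2, df_within = 27. MS_between = 251.0, MS_within = 55.48. F = 4.524, F_crit ≈ 3.354. Reject H₀.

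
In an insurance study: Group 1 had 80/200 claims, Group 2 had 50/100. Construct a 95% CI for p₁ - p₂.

p̂₁ = 0.4, p̂₂ = 0.5. Difference = -0.1. CI = (-0.219, 0.019)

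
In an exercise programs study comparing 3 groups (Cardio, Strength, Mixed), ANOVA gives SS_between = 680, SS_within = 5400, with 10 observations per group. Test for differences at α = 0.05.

df_between = 2, df_within = 27. F = MS_between/MS_within = 340.0/200.0 = 1.7. F_crit ≈ 3.354. Fail to reject H₀.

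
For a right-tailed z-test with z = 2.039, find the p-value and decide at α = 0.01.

p = P(Z > 2.039) = 1 - Φ(2.039) ≈ 0.0207. Since p ≥ 0.01, fail to reject H₀ (not significant) at α = 0.01.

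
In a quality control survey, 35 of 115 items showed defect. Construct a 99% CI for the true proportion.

p̂ = 0.304. CI = p̂ ± z*√(p̂(1-p̂)/n) = (0.194, 0.415)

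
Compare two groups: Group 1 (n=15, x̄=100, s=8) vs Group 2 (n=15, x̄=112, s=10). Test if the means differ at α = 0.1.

Pooled sp = 9.06. t = -3.629, df = 28. Critical t = ±1.701. Reject H₀.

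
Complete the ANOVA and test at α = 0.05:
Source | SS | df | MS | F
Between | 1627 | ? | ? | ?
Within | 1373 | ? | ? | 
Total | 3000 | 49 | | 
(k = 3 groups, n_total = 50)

df_between = 2, df_within = 47. MS_between = 813.5, MS_within = 29.21. F = 27.847, F_crit ≈ 3.195. Reject H₀.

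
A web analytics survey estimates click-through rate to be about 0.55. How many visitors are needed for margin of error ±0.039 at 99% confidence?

n = z²p(1-p)/E² = 2.576²×0.55×0.45/0.039² = 1079.8 → n = 1080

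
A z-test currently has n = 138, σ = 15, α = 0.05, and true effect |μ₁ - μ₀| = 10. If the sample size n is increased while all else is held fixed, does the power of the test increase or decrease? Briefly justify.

Power increases: a larger n shrinks the standard error σ/√n, moving the sampling distribution under H₁ further from the critical value.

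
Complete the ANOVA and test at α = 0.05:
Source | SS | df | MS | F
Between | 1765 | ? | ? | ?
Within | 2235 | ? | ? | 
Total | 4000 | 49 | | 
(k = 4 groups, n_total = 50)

df_between = 3, df_within = 46. MS_between = 588.33, MS_within = 48.59. F = 12.109, F_crit ≈ 2.807. Reject H₀.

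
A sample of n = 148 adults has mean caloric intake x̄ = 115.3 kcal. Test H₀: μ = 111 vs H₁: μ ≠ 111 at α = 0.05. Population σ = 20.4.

z = (x̄ - μ₀)/(σ/√n) = (115.3 - 111)/(20.4/√148) = 2.564. Critical value: ±1.96. Since |2.564| > 1.96, Reject H₀.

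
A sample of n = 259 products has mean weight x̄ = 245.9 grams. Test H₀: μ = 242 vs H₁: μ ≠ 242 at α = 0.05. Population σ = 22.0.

z = (x̄ - μ₀)/(σ/√n) = (245.9 - 242)/(22.0/√259) = 2.853. Critical value: ±1.96. Since |2.853| > 1.96, Reject H₀.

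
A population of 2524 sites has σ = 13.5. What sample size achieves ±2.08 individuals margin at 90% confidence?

Without FPC: n₀ = (1.645×13.5/2.08)² = 113.992. With FPC: n = n₀N/(n₀+N-1) = 109.1 → n = 110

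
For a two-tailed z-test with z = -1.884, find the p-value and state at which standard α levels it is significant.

p = 2·P(Z > |-1.884|) = 2·(1 - Φ(1.884)) ≈ 0.0596. Significant at α = 0.1.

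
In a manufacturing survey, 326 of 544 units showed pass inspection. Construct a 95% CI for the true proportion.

p̂ = 0.599. CI = p̂ ± z*√(p̂(1-p̂)/n) = (0.558, 0.64)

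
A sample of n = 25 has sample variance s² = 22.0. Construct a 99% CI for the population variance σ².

df = 24. χ²_{0.005} = 45.559, χ²_{0.995} = 9.886. CI for σ² = ((n-1)s²/χ²_{α/2}, (n-1)s²/χ²_{1-α/2}) = (24·22.0/45.559, 24·22.0/9.886) = (11.59, 53.41)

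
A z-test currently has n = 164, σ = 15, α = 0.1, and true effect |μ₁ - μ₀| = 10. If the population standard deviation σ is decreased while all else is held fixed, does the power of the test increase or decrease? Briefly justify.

Power increases: a smaller σ shrinks the standard error σ/√n, moving the sampling distribution under H₁ further from the critical value.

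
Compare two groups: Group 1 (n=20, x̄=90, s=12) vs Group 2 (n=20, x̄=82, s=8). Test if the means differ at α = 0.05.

Pooled sp = 10.2. t = 2.481, df = 38. Critical t = ±2.024. Reject H₀.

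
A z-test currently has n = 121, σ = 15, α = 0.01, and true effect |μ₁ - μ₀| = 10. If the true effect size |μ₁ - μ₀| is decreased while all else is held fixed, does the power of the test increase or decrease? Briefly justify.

Power decreases: a smaller true effect decreases the non-centrality λ = |μ₁ - μ₀|/(σ/√n).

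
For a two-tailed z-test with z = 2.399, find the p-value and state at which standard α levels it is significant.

p = 2·P(Z > |2.399|) = 2·(1 - Φ(2.399)) ≈ 0.0164. Significant at α = 0.1; Significant at α = 0.05.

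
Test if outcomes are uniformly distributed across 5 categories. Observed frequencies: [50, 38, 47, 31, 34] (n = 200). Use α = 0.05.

Expected = 40 each. χ² = Σ(O-E)²/E = 6.75. df = 4, critical value = 9.488. Fail to reject H₀.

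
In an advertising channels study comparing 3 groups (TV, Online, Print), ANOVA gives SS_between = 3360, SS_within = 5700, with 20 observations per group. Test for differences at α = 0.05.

df_between = 2, df_within = 57. F = MS_between/MS_within = 1680.0/100.0 = 16.8. F_crit ≈ 3.159. Reject H₀. At least one mean differs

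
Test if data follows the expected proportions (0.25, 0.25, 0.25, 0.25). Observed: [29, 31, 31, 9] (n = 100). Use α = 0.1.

Expected: [25.0, 25.0, 25.0, 25.0]. χ² = 13.76. df = 3, critical = 6.251. Reject H₀.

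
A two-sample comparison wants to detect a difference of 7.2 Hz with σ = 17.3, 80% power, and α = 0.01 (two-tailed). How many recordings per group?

n per group = 2(z_α/2 + z_β)²σ²/d² = 2×(2.576 + 0.84)²×17.3²/7.2² = 134.7 → n = 135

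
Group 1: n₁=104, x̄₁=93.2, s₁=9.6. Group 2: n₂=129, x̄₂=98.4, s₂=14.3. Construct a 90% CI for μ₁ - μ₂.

Difference = -5.2. SE = √(9.6²/104 + 14.3²/129) = 1.572. CI = (-7.79, -2.61)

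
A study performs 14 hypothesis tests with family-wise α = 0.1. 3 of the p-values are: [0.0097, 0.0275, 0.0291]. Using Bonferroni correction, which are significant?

Bonferroni α = 0.1/14 = 0.00714. None of the given p-values are significant.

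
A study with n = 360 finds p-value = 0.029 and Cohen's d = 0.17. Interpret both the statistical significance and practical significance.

Statistically significant (p = 0.029 < 0.05). Cohen's d = 0.17 indicates a very small effect size. Both statistical and practical significance should be considered.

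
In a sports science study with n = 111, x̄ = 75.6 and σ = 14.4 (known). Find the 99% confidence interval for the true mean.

CI = x̄ ± z*(σ/√n) = 75.6 ± 2.576(14.4/√111) = 75.6 ± 3.52 = (72.08, 79.12)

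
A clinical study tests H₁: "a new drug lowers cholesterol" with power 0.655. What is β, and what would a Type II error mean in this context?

β = 1 - power = 1 - 0.655 = 0.345. A Type II error is failing to reject H₀ when H₀ is false (false negative) — here, failing to conclude that a new drug lowers cholesterol when in fact it is true. Consequence: shelving an effective drug — patients miss out on a treatment that would have helped.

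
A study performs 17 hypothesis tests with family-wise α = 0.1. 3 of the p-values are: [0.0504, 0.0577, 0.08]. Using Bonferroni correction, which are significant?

Bonferroni α = 0.1/17 = 0.00588. None of the given p-values are significant.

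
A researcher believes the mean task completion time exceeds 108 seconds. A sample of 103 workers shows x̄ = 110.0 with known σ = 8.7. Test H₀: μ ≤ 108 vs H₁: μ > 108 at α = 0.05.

z = 2.333. Critical value: 1.645. Reject H₀.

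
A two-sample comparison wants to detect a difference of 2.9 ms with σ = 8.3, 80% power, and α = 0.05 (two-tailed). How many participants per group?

n per group = 2(z_α/2 + z_β)²σ²/d² = 2×(1.96 + 0.84)²×8.3²/2.9² = 128.4 → n = 129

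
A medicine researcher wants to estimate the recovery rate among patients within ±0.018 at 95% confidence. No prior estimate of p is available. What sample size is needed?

Conservative approach: use p = 0.5 (maximizes p(1-p) = 0.25). n = z²(0.25)/E² = 1.96²×0.25/0.018² = 2964.2 → n = 2965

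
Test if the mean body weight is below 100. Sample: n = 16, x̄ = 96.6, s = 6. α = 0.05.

t = (96.6 - 100)/(6/√16) = -2.267, df = 15. Critical t = -1.753. Reject H₀.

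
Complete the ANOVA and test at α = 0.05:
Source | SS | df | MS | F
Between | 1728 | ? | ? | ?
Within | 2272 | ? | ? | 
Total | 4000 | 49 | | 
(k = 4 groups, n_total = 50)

df_between = 3, df_within = 46. MS_between = 576.0, MS_within = 49.39. F = 11.662, F_crit ≈ 2.807. Reject H₀.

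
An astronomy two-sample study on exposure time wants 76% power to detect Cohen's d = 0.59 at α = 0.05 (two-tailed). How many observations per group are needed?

z_{α/2} = 1.96, z_β = Φ⁻¹(0.76) = 0.706. For medium effect (d = 0.59): n per group = 2(z_{α/2} + z_β)²/d² = 2(1.96 + 0.706)²/0.59² = 40.8 → 41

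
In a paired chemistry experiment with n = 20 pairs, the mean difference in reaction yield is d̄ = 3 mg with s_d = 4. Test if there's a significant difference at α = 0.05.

t = d̄/(s_d/√n) = 3/(4/√20) = 3.354. df = 19, critical t = ±2.093. Reject H₀.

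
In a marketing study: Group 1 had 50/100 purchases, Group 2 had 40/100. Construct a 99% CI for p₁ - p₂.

p̂₁ = 0.5, p̂₂ = 0.4. Difference = 0.1. CI = (-0.08, 0.28)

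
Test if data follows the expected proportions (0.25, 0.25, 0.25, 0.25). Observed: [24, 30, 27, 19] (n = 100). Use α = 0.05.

Expected: [25.0, 25.0, 25.0, 25.0]. χ² = 2.64. df = 3, critical = 7.815. Fail to reject H₀.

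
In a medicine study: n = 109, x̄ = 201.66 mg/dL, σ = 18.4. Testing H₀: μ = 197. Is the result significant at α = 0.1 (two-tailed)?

z = (201.66 - 197)/(18.4/√109) = 2.644. Since |z| > 1.645, significant at α = 0.1.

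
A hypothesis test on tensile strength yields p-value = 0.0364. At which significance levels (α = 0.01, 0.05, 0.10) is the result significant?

p = 0.0364. Significant at: α = 0.05, 0.1.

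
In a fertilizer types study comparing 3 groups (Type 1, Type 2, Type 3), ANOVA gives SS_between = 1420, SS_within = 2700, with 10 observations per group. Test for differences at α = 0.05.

df_between = 2, df_within = 27. F = MS_between/MS_within = 710.0/100.0 = 7.1. F_crit ≈ 3.354. Reject H₀. At least one mean differs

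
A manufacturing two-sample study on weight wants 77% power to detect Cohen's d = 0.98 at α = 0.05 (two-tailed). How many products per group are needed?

z_{α/2} = 1.96, z_β = Φ⁻¹(0.77) = 0.739. For large effect (d = 0.98): n per group = 2(z_{α/2} + z_β)²/d² = 2(1.96 + 0.739)²/0.98² = 15.2 → 16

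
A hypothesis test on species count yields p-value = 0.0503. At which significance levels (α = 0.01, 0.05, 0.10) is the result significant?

p = 0.0503. Significant at: α = 0.1.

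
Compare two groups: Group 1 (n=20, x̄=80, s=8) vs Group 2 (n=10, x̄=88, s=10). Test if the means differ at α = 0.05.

Pooled sp = 8.69. t = -2.376, df = 28. Critical t = ±2.048. Reject H₀.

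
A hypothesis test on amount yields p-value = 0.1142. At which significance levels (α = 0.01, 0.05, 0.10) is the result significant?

p = 0.1142. Not significant at any of the given levels.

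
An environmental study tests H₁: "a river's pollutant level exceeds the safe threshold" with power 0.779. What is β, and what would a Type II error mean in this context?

β = 1 - power = 1 - 0.779 = 0.221. A Type II error is failing to reject H₀ when H₀ is false (false negative) — here, failing to conclude that a river's pollutant level exceeds the safe threshold when in fact it is true. Consequence: allowing unsafe pollution to continue.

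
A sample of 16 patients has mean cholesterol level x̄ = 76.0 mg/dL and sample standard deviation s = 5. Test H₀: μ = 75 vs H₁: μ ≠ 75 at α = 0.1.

t = (x̄ - μ₀)/(s/√n) = (76.0 - 75)/(5/√16) = 0.8. df = 15, critical t = ±1.753. Fail to reject H₀.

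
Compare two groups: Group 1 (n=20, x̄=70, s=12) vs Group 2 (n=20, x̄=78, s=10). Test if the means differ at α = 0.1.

Pooled sp = 11.05. t = -2.29, df = 38. Critical t = ±1.686. Reject H₀.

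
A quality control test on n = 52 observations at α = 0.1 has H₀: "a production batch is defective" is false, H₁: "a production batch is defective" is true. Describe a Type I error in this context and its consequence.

Type I error: rejecting H₀ when it is true — concluding that a production batch is defective when in fact it is not. Consequence: scrapping a good batch — wasted material and cost for no reason.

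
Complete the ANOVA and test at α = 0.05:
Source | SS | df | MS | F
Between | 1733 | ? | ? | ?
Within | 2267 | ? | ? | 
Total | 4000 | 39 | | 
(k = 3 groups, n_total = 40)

df_between = 2, df_within = 37. MS_between = 866.5, MS_within = 61.27. F = 14.142, F_crit ≈ 3.252. Reject H₀.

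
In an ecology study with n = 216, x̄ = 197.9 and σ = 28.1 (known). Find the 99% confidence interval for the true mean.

CI = x̄ ± z*(σ/√n) = 197.9 ± 2.576(28.1/√216) = 197.9 ± 4.93 = (192.97, 202.83)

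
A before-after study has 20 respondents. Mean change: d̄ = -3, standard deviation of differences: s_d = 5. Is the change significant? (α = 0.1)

t = d̄/(s_d/√n) = -3/(5/√20) = -2.683. df = 19, critical t = ±1.729. Reject H₀.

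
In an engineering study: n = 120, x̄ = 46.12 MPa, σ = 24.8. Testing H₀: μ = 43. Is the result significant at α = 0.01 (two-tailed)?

z = (46.12 - 43)/(24.8/√120) = 1.378. Since |z| ≤ 2.576, not significant at α = 0.01.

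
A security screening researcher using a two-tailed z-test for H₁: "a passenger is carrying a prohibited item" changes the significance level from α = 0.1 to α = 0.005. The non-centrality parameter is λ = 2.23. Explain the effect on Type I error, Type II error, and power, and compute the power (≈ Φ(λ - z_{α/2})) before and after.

Decreasing α from 0.1 to 0.005:
• Type I error rate decreases (α is the Type I rate by definition).
• Critical value moves from z_{α/2} = 1.645 to 2.807, so power = Φ(λ - z_{α/2}) goes from Φ(2.23 - 1.645) = 0.721 to Φ(2.23 - 2.807) = 0.282.
• Type II error rate β = 1 - power therefore increases (0.279 → 0.718).
Appropriate when false positives are costly — here, detaining an innocent passenger — delay and inconvenience.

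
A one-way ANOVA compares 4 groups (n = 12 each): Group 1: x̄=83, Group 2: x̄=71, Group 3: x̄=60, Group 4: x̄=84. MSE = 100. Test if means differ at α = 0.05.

Grand mean = 74.5. SS_between = 4620.0, MS_between = 1540.0. F = 15.4, F_crit ≈ 2.816. Reject H₀.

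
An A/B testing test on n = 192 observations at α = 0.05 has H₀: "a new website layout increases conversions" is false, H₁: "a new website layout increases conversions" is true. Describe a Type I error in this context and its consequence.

Type I error: rejecting H₀ when it is true — concluding that a new website layout increases conversions when in fact it is not. Consequence: rolling out a layout that doesn't actually help — wasted engineering effort.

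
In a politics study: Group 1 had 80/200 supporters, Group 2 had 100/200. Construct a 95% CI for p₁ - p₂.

p̂₁ = 0.4, p̂₂ = 0.5. Difference = -0.1. CI = (-0.197, -0.003)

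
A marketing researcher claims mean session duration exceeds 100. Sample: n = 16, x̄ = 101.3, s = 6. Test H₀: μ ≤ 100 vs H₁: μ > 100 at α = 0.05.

t = (101.3 - 100)/(6/√16) = 0.867, df = 15. Critical t = 1.753. Fail to reject H₀.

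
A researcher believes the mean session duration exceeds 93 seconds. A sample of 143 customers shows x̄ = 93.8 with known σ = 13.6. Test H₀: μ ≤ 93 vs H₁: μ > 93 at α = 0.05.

z = 0.703. Critical value: 1.645. Fail to reject H₀.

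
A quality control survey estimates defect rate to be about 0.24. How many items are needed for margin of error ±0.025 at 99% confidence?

n = z²p(1-p)/E² = 2.576²×0.24×0.76/0.025² = 1936.6 → n = 1937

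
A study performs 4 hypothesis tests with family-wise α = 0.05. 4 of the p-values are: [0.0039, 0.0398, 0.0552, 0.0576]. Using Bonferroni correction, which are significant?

Bonferroni α = 0.05/4 = 0.0125. Significant p-values: [0.0039]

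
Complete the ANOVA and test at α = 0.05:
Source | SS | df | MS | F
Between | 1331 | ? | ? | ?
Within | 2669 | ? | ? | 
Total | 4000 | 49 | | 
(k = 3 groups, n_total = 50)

df_between = 2, df_within = 47. MS_between = 665.5, MS_within = 56.79. F = 11.719, F_crit ≈ 3.195. Reject H₀.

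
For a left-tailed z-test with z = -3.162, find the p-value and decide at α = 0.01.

p = P(Z < -3.162) = Φ(-3.162) ≈ 0.0008. Since p < 0.01, reject H₀ (significant) at α = 0.01.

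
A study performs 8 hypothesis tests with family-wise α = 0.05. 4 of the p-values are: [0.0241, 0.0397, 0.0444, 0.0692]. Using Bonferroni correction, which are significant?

Bonferroni α = 0.05/8 = 0.00625. None of the given p-values are significant.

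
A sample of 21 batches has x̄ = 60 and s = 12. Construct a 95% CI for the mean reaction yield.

CI = x̄ ± t*(s/√n) = 60 ± 2.086(12/√21) = (54.54, 65.46)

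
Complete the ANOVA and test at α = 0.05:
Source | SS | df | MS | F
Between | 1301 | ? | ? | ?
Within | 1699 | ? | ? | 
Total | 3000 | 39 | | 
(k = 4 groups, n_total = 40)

df_between = 3, df_within = 36. MS_between = 433.67, MS_within = 47.19. F = 9.189, F_crit ≈ 2.866. Reject H₀.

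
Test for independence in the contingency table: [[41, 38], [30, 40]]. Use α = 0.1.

χ² = 1.216. df = 1, critical = 2.706. Fail to reject H₀. No evidence of dependence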